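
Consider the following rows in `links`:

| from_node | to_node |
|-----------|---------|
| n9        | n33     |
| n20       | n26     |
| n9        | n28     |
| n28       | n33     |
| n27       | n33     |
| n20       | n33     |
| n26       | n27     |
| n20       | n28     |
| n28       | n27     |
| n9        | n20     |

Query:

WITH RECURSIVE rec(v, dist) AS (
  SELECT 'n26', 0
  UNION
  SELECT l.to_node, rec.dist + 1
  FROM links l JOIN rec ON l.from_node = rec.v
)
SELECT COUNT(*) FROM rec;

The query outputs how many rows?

3

Base: (n26, dist=0).
Iteration 1: edges from {n26} -> (n27, dist=1).
Iteration 2: edges from {n27} -> (n33, dist=2).
Iteration 3: no outgoing edges from {n33}; recursion stops.
Total rows emitted: 3.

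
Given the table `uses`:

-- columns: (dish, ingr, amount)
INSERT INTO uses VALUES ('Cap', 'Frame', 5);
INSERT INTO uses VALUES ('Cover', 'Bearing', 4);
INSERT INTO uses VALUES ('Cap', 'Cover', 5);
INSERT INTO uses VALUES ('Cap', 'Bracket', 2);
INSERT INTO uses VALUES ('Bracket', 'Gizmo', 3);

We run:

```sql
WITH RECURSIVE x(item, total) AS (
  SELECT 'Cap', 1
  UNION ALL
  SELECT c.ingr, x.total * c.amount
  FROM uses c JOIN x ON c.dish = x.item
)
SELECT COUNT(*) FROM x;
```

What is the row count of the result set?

Base: (Cap, total=1).
Iteration 1: components of {Cap} -> Bracket = 1*2 = 2, Cover = 1*5 = 5, Frame = 1*5 = 5.
Iteration 2: components of {Bracket,Cover,Frame} -> Bearing = 5*4 = 20, Gizmo = 2*3 = 6.
Iteration 3: no further components; recursion stops.
Total rows emitted: 6.

6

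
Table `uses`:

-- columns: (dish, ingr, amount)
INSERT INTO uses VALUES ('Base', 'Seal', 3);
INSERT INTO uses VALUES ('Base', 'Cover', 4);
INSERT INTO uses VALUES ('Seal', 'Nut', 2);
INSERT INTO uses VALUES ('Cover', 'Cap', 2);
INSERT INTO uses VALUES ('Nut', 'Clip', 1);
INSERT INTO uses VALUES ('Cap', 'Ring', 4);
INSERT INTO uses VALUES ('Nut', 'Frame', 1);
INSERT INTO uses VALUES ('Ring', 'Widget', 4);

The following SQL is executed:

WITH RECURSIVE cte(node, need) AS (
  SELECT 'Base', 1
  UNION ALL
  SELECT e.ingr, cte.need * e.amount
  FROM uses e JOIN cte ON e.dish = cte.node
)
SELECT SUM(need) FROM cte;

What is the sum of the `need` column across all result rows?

Base: (Base, need=1).
Iteration 1: components of {Base} -> Cover = 1*4 = 4, Seal = 1*3 = 3.
Iteration 2: components of {Cover,Seal} -> Cap = 4*2 = 8, Nut = 3*2 = 6.
Iteration 3: components of {Cap,Nut} -> Clip = 6*1 = 6, Frame = 6*1 = 6, Ring = 8*4 = 32.
Iteration 4: components of {Clip,Frame,Ring} -> Widget = 32*4 = 128.
Iteration 5: no further components; recursion stops.
SUM(need) = 1 + 3 + 4 + 6 + 8 + 6 + 6 + 32 + 128 = 194.

194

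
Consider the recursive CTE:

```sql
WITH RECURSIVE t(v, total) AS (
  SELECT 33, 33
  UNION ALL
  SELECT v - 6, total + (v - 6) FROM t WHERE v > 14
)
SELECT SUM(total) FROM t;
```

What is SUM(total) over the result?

375

Base: v=33, total=33.
Iteration 1: 33 > 14 holds -> v = 33 - 6 = 27, total = 33 + 27 = 60.
Iteration 2: 27 > 14 holds -> v = 27 - 6 = 21, total = 60 + 21 = 81.
Iteration 3: 21 > 14 holds -> v = 21 - 6 = 15, total = 81 + 15 = 96.
Iteration 4: 15 > 14 holds -> v = 15 - 6 = 9, total = 96 + 9 = 105.
Iteration 5: 9 > 14 fails; recursion stops.
SUM(total) = 33 + 60 + 81 + 96 + 105 = 375.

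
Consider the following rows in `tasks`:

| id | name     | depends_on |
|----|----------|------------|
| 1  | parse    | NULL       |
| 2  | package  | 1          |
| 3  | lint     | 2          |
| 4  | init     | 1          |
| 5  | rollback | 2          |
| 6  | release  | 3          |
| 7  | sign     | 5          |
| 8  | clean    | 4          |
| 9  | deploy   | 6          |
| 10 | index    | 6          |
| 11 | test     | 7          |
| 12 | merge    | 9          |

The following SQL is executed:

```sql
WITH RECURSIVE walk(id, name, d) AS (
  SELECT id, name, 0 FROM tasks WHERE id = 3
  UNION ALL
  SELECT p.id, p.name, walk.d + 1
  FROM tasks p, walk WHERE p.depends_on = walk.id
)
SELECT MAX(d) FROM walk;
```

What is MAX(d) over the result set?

3

Base: id=3 (lint) at d 0.
Iteration 1: rows with depends_on in {3} -> release (id 6, d 1).
Iteration 2: rows with depends_on in {6} -> deploy (id 9, d 2), index (id 10, d 2).
Iteration 3: rows with depends_on in {9,10} -> merge (id 12, d 3).
Iteration 4: no rows with depends_on in {12}; recursion stops.
d values: 0, 1, 2, 2, 3; the maximum is 3.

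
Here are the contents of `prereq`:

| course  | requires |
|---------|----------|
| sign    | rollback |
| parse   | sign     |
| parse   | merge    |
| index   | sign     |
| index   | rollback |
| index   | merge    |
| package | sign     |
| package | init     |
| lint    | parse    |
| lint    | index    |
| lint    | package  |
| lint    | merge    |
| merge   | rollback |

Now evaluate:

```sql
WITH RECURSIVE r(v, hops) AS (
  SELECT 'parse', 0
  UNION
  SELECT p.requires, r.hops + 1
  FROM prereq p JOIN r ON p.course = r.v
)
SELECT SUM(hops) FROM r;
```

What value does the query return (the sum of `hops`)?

4

Base: (parse, hops=0).
Iteration 1: edges from {parse} -> (merge, hops=1), (sign, hops=1).
Iteration 2: edges from {merge,sign} -> (rollback, hops=2). [UNION drops 1 duplicate row(s)]
Iteration 3: no outgoing edges from {rollback}; recursion stops.
SUM(hops) = 0 + 1 + 1 + 2 = 4.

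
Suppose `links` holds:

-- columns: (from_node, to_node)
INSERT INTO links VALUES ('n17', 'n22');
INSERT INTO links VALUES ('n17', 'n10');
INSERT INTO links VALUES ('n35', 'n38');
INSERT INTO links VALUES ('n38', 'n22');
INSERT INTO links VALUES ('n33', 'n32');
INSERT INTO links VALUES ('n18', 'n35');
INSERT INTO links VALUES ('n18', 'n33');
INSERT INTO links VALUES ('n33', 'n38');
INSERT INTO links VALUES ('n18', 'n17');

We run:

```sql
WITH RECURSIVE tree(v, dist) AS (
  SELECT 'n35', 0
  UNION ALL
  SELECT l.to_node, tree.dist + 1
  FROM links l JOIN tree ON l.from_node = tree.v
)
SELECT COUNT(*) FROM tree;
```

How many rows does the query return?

3

Base: (n35, dist=0).
Iteration 1: edges from {n35} -> (n38, dist=1).
Iteration 2: edges from {n38} -> (n22, dist=2).
Iteration 3: no outgoing edges from {n22}; recursion stops.
Total rows emitted: 3.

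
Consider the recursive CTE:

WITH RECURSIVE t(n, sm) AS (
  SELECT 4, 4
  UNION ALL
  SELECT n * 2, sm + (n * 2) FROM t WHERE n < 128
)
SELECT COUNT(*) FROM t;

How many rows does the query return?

Base: n=4, sm=4.
Iteration 1: 4 < 128 holds -> n = 4 * 2 = 8, sm = 4 + 8 = 12.
Iteration 2: 8 < 128 holds -> n = 8 * 2 = 16, sm = 12 + 16 = 28.
Iteration 3: 16 < 128 holds -> n = 16 * 2 = 32, sm = 28 + 32 = 60.
Iteration 4: 32 < 128 holds -> n = 32 * 2 = 64, sm = 60 + 64 = 124.
Iteration 5: 64 < 128 holds -> n = 64 * 2 = 128, sm = 124 + 128 = 252.
Iteration 6: 128 < 128 fails; recursion stops.
Total rows emitted: 6.

6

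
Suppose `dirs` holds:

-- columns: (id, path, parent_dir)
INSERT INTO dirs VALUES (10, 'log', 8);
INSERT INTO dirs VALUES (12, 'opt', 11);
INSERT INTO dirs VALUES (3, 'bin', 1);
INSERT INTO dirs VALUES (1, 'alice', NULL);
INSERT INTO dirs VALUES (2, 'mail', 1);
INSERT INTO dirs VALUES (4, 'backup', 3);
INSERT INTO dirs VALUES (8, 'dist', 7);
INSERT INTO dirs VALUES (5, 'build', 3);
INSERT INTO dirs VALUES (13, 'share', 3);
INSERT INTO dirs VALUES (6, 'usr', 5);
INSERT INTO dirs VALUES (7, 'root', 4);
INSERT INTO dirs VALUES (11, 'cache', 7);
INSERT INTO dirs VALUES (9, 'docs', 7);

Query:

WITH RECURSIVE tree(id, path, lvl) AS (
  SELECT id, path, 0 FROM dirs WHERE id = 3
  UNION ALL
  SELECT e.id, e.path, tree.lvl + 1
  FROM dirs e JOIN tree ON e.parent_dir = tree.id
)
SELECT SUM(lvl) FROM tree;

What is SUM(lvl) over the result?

24

Base: id=3 (bin) at lvl 0.
Iteration 1: rows with parent_dir in {3} -> backup (id 4, lvl 1), build (id 5, lvl 1), share (id 13, lvl 1).
Iteration 2: rows with parent_dir in {4,5,13} -> usr (id 6, lvl 2), root (id 7, lvl 2).
Iteration 3: rows with parent_dir in {6,7} -> dist (id 8, lvl 3), docs (id 9, lvl 3), cache (id 11, lvl 3).
Iteration 4: rows with parent_dir in {8,9,11} -> log (id 10, lvl 4), opt (id 12, lvl 4).
Iteration 5: no rows with parent_dir in {10,12}; recursion stops.
SUM(lvl) = 0 + 1 + 1 + 1 + 2 + 2 + 3 + 3 + 3 + 4 + 4 = 24.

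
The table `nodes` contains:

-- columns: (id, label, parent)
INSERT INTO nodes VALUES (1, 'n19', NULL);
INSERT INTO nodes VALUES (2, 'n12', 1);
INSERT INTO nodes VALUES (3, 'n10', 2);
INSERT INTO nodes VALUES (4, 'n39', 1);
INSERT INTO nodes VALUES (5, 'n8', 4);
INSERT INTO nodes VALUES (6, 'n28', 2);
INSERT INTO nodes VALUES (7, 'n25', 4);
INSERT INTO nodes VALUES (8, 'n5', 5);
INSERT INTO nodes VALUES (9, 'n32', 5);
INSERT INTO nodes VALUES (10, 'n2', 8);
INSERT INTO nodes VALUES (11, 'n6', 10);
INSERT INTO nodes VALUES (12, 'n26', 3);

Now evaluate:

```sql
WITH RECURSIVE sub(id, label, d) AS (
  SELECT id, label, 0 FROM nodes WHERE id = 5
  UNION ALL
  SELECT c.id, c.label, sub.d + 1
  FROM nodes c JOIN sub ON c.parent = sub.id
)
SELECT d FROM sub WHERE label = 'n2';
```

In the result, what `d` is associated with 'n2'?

Base: id=5 (n8) at d 0.
Iteration 1: rows with parent in {5} -> n5 (id 8, d 1), n32 (id 9, d 1).
Iteration 2: rows with parent in {8,9} -> n2 (id 10, d 2).
Iteration 3: rows with parent in {10} -> n6 (id 11, d 3).
Iteration 4: no rows with parent in {11}; recursion stops.

2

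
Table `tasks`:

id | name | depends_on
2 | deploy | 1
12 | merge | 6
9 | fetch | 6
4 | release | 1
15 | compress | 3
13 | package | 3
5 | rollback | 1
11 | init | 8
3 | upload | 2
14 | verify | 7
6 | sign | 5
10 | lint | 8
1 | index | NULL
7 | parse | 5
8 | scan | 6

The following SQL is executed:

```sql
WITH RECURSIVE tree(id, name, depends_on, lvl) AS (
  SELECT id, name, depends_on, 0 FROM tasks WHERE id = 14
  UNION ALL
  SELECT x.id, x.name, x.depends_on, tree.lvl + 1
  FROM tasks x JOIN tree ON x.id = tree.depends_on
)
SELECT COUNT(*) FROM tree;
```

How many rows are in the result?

4

Base: id=14 (verify), depends_on=7, lvl 0.
Iteration 1: join on id=7 -> parse (id 7, depends_on=5, lvl 1).
Iteration 2: join on id=5 -> rollback (id 5, depends_on=1, lvl 2).
Iteration 3: join on id=1 -> index (id 1, depends_on=NULL, lvl 3).
Iteration 4: depends_on is NULL; no match; recursion stops.
Total rows emitted: 4.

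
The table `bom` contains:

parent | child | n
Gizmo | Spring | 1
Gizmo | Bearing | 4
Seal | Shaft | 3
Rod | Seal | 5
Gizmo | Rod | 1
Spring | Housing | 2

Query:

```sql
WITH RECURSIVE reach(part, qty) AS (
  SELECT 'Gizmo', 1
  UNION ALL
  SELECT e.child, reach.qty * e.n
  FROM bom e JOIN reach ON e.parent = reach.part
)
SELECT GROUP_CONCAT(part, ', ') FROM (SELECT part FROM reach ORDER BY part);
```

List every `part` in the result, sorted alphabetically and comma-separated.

Base: (Gizmo, qty=1).
Iteration 1: components of {Gizmo} -> Bearing = 1*4 = 4, Rod = 1*1 = 1, Spring = 1*1 = 1.
Iteration 2: components of {Bearing,Rod,Spring} -> Housing = 1*2 = 2, Seal = 1*5 = 5.
Iteration 3: components of {Housing,Seal} -> Shaft = 5*3 = 15.
Iteration 4: no further components; recursion stops.

Bearing, Gizmo, Housing, Rod, Seal, Shaft, Spring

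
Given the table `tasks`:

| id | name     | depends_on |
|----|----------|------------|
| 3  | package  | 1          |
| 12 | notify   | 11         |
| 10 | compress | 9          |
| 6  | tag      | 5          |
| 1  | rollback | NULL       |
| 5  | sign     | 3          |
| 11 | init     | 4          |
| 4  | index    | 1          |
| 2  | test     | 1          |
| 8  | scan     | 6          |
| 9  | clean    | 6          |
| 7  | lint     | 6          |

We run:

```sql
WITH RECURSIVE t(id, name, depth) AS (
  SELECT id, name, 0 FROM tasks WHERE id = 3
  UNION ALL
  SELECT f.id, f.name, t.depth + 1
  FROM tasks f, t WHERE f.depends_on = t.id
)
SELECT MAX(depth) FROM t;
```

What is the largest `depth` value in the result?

4

Base: id=3 (package) at depth 0.
Iteration 1: rows with depends_on in {3} -> sign (id 5, depth 1).
Iteration 2: rows with depends_on in {5} -> tag (id 6, depth 2).
Iteration 3: rows with depends_on in {6} -> lint (id 7, depth 3), scan (id 8, depth 3), clean (id 9, depth 3).
Iteration 4: rows with depends_on in {7,8,9} -> compress (id 10, depth 4).
Iteration 5: no rows with depends_on in {10}; recursion stops.
depth values: 0, 1, 2, 3, 3, 3, 4; the maximum is 4.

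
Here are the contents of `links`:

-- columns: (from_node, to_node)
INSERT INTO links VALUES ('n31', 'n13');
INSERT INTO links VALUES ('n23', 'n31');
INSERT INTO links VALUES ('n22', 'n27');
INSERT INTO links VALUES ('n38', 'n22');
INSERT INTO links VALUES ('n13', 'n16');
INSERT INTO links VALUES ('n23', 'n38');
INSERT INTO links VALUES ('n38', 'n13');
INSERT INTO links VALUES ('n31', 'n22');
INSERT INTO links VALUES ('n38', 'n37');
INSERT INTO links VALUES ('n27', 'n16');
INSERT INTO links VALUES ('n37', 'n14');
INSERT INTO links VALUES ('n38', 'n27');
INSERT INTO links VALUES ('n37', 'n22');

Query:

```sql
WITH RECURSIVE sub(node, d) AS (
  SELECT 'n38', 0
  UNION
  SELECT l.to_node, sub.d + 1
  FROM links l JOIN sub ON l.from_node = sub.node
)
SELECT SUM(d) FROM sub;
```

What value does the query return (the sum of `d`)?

Base: (n38, d=0).
Iteration 1: edges from {n38} -> (n13, d=1), (n22, d=1), (n27, d=1), (n37, d=1).
Iteration 2: edges from {n13,n22,n27,n37} -> (n14, d=2), (n16, d=2), (n22, d=2), (n27, d=2). [UNION drops 1 duplicate row(s)]
Iteration 3: edges from {n14,n16,n22,n27} -> (n16, d=3), (n27, d=3).
Iteration 4: edges from {n16,n27} -> (n16, d=4).
Iteration 5: no outgoing edges from {n16}; recursion stops.
SUM(d) = 0 + 1 + 1 + 1 + 1 + 2 + 2 + 2 + 2 + 3 + 3 + 4 = 22.

22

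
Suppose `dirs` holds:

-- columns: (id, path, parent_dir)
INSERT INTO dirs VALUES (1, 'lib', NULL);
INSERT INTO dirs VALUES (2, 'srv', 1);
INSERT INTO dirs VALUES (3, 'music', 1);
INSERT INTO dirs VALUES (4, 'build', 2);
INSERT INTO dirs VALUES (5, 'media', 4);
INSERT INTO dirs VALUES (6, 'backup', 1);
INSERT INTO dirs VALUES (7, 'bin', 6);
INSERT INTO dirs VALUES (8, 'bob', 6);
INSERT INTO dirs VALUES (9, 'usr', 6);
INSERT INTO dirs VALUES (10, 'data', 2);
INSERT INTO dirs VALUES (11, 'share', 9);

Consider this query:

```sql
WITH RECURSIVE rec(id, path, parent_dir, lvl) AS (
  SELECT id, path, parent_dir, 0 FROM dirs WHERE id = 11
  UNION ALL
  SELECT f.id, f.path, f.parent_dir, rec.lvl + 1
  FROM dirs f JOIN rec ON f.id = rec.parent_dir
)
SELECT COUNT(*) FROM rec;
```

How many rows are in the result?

4

Base: id=11 (share), parent_dir=9, lvl 0.
Iteration 1: join on id=9 -> usr (id 9, parent_dir=6, lvl 1).
Iteration 2: join on id=6 -> backup (id 6, parent_dir=1, lvl 2).
Iteration 3: join on id=1 -> lib (id 1, parent_dir=NULL, lvl 3).
Iteration 4: parent_dir is NULL; no match; recursion stops.
Total rows emitted: 4.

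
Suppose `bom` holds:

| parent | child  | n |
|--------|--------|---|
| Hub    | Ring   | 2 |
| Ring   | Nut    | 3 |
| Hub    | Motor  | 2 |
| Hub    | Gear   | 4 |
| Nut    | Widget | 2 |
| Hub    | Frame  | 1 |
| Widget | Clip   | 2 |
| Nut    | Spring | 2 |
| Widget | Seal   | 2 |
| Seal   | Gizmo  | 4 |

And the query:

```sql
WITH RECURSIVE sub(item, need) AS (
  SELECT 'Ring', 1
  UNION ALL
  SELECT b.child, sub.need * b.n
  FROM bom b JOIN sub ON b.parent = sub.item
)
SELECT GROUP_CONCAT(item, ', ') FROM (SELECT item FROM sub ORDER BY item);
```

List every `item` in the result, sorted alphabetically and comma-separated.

Base: (Ring, need=1).
Iteration 1: components of {Ring} -> Nut = 1*3 = 3.
Iteration 2: components of {Nut} -> Spring = 3*2 = 6, Widget = 3*2 = 6.
Iteration 3: components of {Spring,Widget} -> Clip = 6*2 = 12, Seal = 6*2 = 12.
Iteration 4: components of {Clip,Seal} -> Gizmo = 12*4 = 48.
Iteration 5: no further components; recursion stops.

Clip, Gizmo, Nut, Ring, Seal, Spring, Widget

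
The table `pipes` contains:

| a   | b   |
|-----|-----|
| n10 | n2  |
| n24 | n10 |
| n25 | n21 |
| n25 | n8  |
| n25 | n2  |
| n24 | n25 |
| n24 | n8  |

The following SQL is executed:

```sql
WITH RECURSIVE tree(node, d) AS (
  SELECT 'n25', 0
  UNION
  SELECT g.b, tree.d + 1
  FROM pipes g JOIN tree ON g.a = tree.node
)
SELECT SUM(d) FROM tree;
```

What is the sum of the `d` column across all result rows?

Base: (n25, d=0).
Iteration 1: edges from {n25} -> (n2, d=1), (n21, d=1), (n8, d=1).
Iteration 2: no outgoing edges from {n2,n21,n8}; recursion stops.
SUM(d) = 0 + 1 + 1 + 1 = 3.

3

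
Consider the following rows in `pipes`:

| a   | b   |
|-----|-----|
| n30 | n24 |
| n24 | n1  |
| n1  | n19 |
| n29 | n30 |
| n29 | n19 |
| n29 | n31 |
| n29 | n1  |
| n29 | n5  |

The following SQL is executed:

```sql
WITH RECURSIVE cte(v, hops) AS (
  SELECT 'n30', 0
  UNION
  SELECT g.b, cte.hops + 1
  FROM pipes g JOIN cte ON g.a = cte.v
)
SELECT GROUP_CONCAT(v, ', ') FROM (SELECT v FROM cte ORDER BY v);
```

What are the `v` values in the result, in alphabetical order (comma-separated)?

Base: (n30, hops=0).
Iteration 1: edges from {n30} -> (n24, hops=1).
Iteration 2: edges from {n24} -> (n1, hops=2).
Iteration 3: edges from {n1} -> (n19, hops=3).
Iteration 4: no outgoing edges from {n19}; recursion stops.

n1, n19, n24, n30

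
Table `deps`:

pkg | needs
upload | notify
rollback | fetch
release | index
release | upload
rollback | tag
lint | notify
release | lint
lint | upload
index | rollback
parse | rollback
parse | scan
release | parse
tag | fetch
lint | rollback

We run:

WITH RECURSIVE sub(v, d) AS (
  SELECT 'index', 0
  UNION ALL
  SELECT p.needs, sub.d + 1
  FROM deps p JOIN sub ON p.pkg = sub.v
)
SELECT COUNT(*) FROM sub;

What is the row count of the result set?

Base: (index, d=0).
Iteration 1: edges from {index} -> (rollback, d=1).
Iteration 2: edges from {rollback} -> (fetch, d=2), (tag, d=2).
Iteration 3: edges from {fetch,tag} -> (fetch, d=3).
Iteration 4: no outgoing edges from {fetch}; recursion stops.
Total rows emitted: 5.

5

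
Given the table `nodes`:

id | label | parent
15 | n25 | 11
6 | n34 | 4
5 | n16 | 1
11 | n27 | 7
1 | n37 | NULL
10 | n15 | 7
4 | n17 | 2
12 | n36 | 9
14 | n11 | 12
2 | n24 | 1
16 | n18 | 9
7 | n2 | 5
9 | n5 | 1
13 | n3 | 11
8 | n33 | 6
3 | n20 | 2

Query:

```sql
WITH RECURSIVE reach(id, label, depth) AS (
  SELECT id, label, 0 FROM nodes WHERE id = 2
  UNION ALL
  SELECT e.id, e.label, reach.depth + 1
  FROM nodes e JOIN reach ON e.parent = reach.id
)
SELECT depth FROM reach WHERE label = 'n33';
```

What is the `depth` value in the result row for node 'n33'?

Base: id=2 (n24) at depth 0.
Iteration 1: rows with parent in {2} -> n20 (id 3, depth 1), n17 (id 4, depth 1).
Iteration 2: rows with parent in {3,4} -> n34 (id 6, depth 2).
Iteration 3: rows with parent in {6} -> n33 (id 8, depth 3).
Iteration 4: no rows with parent in {8}; recursion stops.

3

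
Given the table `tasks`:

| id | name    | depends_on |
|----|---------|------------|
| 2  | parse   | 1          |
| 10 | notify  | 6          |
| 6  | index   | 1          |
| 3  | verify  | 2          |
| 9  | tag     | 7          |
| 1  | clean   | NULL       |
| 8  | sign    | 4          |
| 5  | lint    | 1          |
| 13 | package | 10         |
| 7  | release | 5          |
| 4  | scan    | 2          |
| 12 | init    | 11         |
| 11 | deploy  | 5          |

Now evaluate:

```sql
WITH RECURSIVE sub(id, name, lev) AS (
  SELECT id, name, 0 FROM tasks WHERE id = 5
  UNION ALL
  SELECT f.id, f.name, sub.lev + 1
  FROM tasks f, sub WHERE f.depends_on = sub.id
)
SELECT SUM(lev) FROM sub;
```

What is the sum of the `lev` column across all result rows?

6

Base: id=5 (lint) at lev 0.
Iteration 1: rows with depends_on in {5} -> release (id 7, lev 1), deploy (id 11, lev 1).
Iteration 2: rows with depends_on in {7,11} -> tag (id 9, lev 2), init (id 12, lev 2).
Iteration 3: no rows with depends_on in {9,12}; recursion stops.
SUM(lev) = 0 + 1 + 1 + 2 + 2 = 6.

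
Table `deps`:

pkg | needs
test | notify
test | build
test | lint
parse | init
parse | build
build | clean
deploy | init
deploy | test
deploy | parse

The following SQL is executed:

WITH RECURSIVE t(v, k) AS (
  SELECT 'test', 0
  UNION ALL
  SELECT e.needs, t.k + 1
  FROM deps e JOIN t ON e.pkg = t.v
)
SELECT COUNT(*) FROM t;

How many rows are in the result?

Base: (test, k=0).
Iteration 1: edges from {test} -> (build, k=1), (lint, k=1), (notify, k=1).
Iteration 2: edges from {build,lint,notify} -> (clean, k=2).
Iteration 3: no outgoing edges from {clean}; recursion stops.
Total rows emitted: 5.

5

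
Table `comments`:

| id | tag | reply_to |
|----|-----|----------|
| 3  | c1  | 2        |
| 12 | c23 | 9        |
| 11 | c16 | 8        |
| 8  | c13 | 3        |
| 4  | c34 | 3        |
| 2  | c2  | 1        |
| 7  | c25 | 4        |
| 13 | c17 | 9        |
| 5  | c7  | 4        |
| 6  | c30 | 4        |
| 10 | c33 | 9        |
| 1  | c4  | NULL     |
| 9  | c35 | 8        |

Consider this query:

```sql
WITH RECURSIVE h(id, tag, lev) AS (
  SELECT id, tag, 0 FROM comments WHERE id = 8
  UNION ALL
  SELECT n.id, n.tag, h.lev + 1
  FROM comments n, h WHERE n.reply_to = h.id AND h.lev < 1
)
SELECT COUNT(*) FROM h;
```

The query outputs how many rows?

Base: id=8 (c13) at lev 0.
Iteration 1: rows with reply_to in {8} -> c35 (id 9, lev 1), c16 (id 11, lev 1).
Iteration 2: lev < 1 fails for all current rows; recursion stops.
Total rows emitted: 3.

3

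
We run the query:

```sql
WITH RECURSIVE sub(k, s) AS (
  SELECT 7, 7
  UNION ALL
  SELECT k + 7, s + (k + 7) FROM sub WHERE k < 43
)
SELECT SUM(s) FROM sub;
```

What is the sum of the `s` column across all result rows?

588

Base: k=7, s=7.
Iteration 1: 7 < 43 holds -> k = 7 + 7 = 14, s = 7 + 14 = 21.
Iteration 2: 14 < 43 holds -> k = 14 + 7 = 21, s = 21 + 21 = 42.
Iteration 3: 21 < 43 holds -> k = 21 + 7 = 28, s = 42 + 28 = 70.
Iteration 4: 28 < 43 holds -> k = 28 + 7 = 35, s = 70 + 35 = 105.
Iteration 5: 35 < 43 holds -> k = 35 + 7 = 42, s = 105 + 42 = 147.
Iteration 6: 42 < 43 holds -> k = 42 + 7 = 49, s = 147 + 49 = 196.
Iteration 7: 49 < 43 fails; recursion stops.
SUM(s) = 7 + 21 + 42 + 70 + 105 + 147 + 196 = 588.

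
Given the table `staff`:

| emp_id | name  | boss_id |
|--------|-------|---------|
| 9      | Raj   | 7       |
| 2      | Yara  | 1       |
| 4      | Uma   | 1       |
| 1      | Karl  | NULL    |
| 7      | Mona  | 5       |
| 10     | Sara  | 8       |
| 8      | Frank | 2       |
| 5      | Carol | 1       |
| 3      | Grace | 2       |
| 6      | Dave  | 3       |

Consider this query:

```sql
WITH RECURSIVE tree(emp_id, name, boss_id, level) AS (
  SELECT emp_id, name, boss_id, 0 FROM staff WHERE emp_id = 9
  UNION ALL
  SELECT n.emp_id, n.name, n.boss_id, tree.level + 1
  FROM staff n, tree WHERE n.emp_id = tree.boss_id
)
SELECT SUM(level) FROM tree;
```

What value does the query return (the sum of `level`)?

Base: emp_id=9 (Raj), boss_id=7, level 0.
Iteration 1: join on emp_id=7 -> Mona (id 7, boss_id=5, level 1).
Iteration 2: join on emp_id=5 -> Carol (id 5, boss_id=1, level 2).
Iteration 3: join on emp_id=1 -> Karl (id 1, boss_id=NULL, level 3).
Iteration 4: boss_id is NULL; no match; recursion stops.
SUM(level) = 0 + 1 + 2 + 3 = 6.

6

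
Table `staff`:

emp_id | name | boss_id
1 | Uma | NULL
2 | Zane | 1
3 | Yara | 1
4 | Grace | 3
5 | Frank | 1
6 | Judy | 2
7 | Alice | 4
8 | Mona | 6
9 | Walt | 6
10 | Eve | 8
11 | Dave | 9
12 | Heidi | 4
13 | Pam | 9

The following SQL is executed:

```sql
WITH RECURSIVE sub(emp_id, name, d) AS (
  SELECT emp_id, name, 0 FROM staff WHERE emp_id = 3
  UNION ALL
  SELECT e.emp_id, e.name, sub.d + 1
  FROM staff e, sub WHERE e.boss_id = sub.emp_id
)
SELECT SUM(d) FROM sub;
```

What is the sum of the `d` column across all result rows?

5

Base: emp_id=3 (Yara) at d 0.
Iteration 1: rows with boss_id in {3} -> Grace (id 4, d 1).
Iteration 2: rows with boss_id in {4} -> Alice (id 7, d 2), Heidi (id 12, d 2).
Iteration 3: no rows with boss_id in {7,12}; recursion stops.
SUM(d) = 0 + 1 + 2 + 2 = 5.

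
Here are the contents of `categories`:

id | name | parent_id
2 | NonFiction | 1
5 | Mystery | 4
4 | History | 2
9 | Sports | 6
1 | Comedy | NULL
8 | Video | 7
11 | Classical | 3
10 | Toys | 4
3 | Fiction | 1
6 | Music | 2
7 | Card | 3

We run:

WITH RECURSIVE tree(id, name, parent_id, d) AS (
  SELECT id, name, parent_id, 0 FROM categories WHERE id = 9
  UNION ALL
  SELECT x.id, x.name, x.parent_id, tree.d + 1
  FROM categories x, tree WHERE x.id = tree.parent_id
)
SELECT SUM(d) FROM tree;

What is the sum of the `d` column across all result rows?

Base: id=9 (Sports), parent_id=6, d 0.
Iteration 1: join on id=6 -> Music (id 6, parent_id=2, d 1).
Iteration 2: join on id=2 -> NonFiction (id 2, parent_id=1, d 2).
Iteration 3: join on id=1 -> Comedy (id 1, parent_id=NULL, d 3).
Iteration 4: parent_id is NULL; no match; recursion stops.
SUM(d) = 0 + 1 + 2 + 3 = 6.

6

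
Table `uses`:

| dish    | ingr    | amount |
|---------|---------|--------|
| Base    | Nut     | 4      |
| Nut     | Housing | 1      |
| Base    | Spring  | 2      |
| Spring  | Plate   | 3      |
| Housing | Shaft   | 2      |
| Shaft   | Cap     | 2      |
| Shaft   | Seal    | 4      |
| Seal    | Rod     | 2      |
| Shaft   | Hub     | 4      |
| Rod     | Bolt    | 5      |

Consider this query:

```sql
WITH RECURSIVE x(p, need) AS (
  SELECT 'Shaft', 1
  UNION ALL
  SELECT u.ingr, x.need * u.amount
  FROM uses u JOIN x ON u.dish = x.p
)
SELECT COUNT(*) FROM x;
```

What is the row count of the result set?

Base: (Shaft, need=1).
Iteration 1: components of {Shaft} -> Cap = 1*2 = 2, Hub = 1*4 = 4, Seal = 1*4 = 4.
Iteration 2: components of {Cap,Hub,Seal} -> Rod = 4*2 = 8.
Iteration 3: components of {Rod} -> Bolt = 8*5 = 40.
Iteration 4: no further components; recursion stops.
Total rows emitted: 6.

6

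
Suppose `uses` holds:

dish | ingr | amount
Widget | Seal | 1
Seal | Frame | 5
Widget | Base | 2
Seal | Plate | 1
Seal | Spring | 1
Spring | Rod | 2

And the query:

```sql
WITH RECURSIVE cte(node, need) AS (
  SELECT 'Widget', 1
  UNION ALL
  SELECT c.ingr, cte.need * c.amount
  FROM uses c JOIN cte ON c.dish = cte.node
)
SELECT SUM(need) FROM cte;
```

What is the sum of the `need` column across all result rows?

13

Base: (Widget, need=1).
Iteration 1: components of {Widget} -> Base = 1*2 = 2, Seal = 1*1 = 1.
Iteration 2: components of {Base,Seal} -> Frame = 1*5 = 5, Plate = 1*1 = 1, Spring = 1*1 = 1.
Iteration 3: components of {Frame,Plate,Spring} -> Rod = 1*2 = 2.
Iteration 4: no further components; recursion stops.
SUM(need) = 1 + 1 + 2 + 5 + 1 + 1 + 2 = 13.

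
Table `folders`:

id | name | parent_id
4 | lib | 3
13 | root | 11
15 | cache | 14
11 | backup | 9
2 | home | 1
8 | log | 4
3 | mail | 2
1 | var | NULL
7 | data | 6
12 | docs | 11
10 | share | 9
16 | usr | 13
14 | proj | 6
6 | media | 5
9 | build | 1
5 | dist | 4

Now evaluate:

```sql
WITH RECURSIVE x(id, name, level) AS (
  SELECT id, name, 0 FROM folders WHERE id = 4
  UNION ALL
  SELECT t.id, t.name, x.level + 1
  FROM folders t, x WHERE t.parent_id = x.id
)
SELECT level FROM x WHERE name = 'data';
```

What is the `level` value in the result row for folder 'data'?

Base: id=4 (lib) at level 0.
Iteration 1: rows with parent_id in {4} -> dist (id 5, level 1), log (id 8, level 1).
Iteration 2: rows with parent_id in {5,8} -> media (id 6, level 2).
Iteration 3: rows with parent_id in {6} -> data (id 7, level 3), proj (id 14, level 3).
Iteration 4: rows with parent_id in {7,14} -> cache (id 15, level 4).
Iteration 5: no rows with parent_id in {15}; recursion stops.

3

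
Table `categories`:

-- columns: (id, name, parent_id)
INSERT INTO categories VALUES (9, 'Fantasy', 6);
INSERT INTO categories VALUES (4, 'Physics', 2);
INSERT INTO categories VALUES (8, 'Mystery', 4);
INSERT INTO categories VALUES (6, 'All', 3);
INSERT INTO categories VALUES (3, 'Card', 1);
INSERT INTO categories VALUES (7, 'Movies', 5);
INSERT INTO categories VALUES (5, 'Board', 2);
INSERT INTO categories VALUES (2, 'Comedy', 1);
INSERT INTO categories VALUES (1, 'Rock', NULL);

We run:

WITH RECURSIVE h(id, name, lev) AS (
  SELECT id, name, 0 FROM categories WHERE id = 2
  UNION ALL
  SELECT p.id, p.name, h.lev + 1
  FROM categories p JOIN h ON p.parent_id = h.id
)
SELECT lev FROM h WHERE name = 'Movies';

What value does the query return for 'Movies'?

Base: id=2 (Comedy) at lev 0.
Iteration 1: rows with parent_id in {2} -> Physics (id 4, lev 1), Board (id 5, lev 1).
Iteration 2: rows with parent_id in {4,5} -> Movies (id 7, lev 2), Mystery (id 8, lev 2).
Iteration 3: no rows with parent_id in {7,8}; recursion stops.

2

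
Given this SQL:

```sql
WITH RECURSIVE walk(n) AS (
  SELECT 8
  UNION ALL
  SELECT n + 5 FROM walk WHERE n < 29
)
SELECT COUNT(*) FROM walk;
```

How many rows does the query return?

6

Base: n=8.
Iteration 1: 8 < 29 holds -> n = 8 + 5 = 13.
Iteration 2: 13 < 29 holds -> n = 13 + 5 = 18.
Iteration 3: 18 < 29 holds -> n = 18 + 5 = 23.
Iteration 4: 23 < 29 holds -> n = 23 + 5 = 28.
Iteration 5: 28 < 29 holds -> n = 28 + 5 = 33.
Iteration 6: 33 < 29 fails; recursion stops.
Total rows emitted: 6.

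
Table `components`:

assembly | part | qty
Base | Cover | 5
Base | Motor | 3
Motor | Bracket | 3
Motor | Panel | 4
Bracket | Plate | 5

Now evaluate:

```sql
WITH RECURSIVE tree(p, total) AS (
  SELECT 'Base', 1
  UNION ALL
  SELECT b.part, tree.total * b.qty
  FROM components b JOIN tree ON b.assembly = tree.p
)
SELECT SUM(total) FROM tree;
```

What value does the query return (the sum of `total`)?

Base: (Base, total=1).
Iteration 1: components of {Base} -> Cover = 1*5 = 5, Motor = 1*3 = 3.
Iteration 2: components of {Cover,Motor} -> Bracket = 3*3 = 9, Panel = 3*4 = 12.
Iteration 3: components of {Bracket,Panel} -> Plate = 9*5 = 45.
Iteration 4: no further components; recursion stops.
SUM(total) = 1 + 5 + 3 + 9 + 12 + 45 = 75.

75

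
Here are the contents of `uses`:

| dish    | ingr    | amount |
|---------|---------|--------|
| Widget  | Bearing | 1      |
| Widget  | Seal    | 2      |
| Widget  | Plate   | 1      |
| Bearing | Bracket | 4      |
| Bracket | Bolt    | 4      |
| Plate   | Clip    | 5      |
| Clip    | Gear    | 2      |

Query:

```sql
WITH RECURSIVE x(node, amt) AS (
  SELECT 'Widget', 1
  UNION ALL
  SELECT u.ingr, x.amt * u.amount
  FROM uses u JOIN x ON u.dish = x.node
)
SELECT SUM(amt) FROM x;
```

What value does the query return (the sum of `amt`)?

Base: (Widget, amt=1).
Iteration 1: components of {Widget} -> Bearing = 1*1 = 1, Plate = 1*1 = 1, Seal = 1*2 = 2.
Iteration 2: components of {Bearing,Plate,Seal} -> Bracket = 1*4 = 4, Clip = 1*5 = 5.
Iteration 3: components of {Bracket,Clip} -> Bolt = 4*4 = 16, Gear = 5*2 = 10.
Iteration 4: no further components; recursion stops.
SUM(amt) = 1 + 1 + 2 + 1 + 4 + 5 + 16 + 10 = 40.

40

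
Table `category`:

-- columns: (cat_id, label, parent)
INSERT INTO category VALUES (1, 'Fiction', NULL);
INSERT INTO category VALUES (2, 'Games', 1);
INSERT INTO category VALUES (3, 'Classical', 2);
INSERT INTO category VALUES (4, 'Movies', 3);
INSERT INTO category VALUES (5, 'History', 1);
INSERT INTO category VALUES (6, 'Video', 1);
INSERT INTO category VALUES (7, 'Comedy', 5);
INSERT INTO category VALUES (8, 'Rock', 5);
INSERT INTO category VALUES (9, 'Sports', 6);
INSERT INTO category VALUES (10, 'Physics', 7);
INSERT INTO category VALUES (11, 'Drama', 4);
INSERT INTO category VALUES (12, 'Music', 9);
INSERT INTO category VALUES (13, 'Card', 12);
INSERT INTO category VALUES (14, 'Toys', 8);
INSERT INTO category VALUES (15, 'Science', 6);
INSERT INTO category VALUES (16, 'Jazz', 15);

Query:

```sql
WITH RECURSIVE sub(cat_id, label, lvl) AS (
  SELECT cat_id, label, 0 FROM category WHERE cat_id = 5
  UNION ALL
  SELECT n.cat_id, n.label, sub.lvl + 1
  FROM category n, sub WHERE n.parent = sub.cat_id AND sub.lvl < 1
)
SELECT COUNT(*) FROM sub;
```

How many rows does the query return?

3

Base: cat_id=5 (History) at lvl 0.
Iteration 1: rows with parent in {5} -> Comedy (id 7, lvl 1), Rock (id 8, lvl 1).
Iteration 2: lvl < 1 fails for all current rows; recursion stops.
Total rows emitted: 3.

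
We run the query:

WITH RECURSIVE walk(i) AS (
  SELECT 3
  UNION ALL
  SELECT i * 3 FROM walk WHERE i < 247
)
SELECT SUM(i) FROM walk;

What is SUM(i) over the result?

Base: i=3.
Iteration 1: 3 < 247 holds -> i = 3 * 3 = 9.
Iteration 2: 9 < 247 holds -> i = 9 * 3 = 27.
Iteration 3: 27 < 247 holds -> i = 27 * 3 = 81.
Iteration 4: 81 < 247 holds -> i = 81 * 3 = 243.
Iteration 5: 243 < 247 holds -> i = 243 * 3 = 729.
Iteration 6: 729 < 247 fails; recursion stops.
SUM(i) = 3 + 9 + 27 + 81 + 243 + 729 = 1092.

1092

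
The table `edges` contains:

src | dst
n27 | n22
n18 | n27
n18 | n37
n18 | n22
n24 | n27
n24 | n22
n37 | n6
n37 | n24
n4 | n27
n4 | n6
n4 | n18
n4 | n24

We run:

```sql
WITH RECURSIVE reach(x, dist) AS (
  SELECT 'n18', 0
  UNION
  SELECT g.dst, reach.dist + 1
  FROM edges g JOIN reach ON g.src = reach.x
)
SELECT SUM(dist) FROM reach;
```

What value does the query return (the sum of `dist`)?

Base: (n18, dist=0).
Iteration 1: edges from {n18} -> (n22, dist=1), (n27, dist=1), (n37, dist=1).
Iteration 2: edges from {n22,n27,n37} -> (n22, dist=2), (n24, dist=2), (n6, dist=2).
Iteration 3: edges from {n22,n24,n6} -> (n22, dist=3), (n27, dist=3).
Iteration 4: edges from {n22,n27} -> (n22, dist=4).
Iteration 5: no outgoing edges from {n22}; recursion stops.
SUM(dist) = 0 + 1 + 1 + 1 + 2 + 2 + 2 + 3 + 3 + 4 = 19.

19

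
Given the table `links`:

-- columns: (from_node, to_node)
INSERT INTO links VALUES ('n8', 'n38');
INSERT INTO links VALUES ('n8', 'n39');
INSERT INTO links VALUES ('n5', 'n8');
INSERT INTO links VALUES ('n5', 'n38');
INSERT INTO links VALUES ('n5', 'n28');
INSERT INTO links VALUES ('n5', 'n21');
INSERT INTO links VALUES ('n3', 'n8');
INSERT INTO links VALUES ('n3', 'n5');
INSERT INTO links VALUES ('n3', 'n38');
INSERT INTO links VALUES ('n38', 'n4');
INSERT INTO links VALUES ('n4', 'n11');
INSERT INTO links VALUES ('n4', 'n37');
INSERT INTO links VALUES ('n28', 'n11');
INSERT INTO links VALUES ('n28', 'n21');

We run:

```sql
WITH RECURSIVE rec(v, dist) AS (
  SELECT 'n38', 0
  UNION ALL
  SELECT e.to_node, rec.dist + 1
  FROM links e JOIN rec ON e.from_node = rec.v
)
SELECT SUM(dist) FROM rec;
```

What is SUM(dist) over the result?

Base: (n38, dist=0).
Iteration 1: edges from {n38} -> (n4, dist=1).
Iteration 2: edges from {n4} -> (n11, dist=2), (n37, dist=2).
Iteration 3: no outgoing edges from {n11,n37}; recursion stops.
SUM(dist) = 0 + 1 + 2 + 2 = 5.

5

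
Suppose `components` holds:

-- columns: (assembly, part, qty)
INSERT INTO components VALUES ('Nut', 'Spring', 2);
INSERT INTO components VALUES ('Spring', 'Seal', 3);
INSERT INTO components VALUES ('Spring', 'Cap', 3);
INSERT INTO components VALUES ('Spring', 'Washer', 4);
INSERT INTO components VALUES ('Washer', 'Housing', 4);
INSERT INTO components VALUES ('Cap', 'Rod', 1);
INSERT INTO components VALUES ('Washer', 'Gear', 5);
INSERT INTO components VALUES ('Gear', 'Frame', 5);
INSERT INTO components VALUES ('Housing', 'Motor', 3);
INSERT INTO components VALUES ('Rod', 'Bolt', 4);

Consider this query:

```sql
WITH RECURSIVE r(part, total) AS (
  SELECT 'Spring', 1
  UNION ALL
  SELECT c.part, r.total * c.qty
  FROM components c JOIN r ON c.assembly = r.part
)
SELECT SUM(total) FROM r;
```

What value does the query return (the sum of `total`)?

Base: (Spring, total=1).
Iteration 1: components of {Spring} -> Cap = 1*3 = 3, Seal = 1*3 = 3, Washer = 1*4 = 4.
Iteration 2: components of {Cap,Seal,Washer} -> Gear = 4*5 = 20, Housing = 4*4 = 16, Rod = 3*1 = 3.
Iteration 3: components of {Gear,Housing,Rod} -> Bolt = 3*4 = 12, Frame = 20*5 = 100, Motor = 16*3 = 48.
Iteration 4: no further components; recursion stops.
SUM(total) = 1 + 3 + 3 + 4 + 3 + 16 + 20 + 12 + 48 + 100 = 210.

210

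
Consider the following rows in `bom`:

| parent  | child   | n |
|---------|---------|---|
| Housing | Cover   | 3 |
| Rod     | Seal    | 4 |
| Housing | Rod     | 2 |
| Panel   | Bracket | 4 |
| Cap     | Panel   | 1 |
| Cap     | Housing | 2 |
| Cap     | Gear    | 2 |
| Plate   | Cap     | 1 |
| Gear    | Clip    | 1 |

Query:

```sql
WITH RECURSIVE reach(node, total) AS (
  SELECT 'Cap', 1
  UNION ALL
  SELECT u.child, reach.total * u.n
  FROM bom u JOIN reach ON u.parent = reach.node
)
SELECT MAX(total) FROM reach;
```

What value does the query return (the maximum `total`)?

Base: (Cap, total=1).
Iteration 1: components of {Cap} -> Gear = 1*2 = 2, Housing = 1*2 = 2, Panel = 1*1 = 1.
Iteration 2: components of {Gear,Housing,Panel} -> Bracket = 1*4 = 4, Clip = 2*1 = 2, Cover = 2*3 = 6, Rod = 2*2 = 4.
Iteration 3: components of {Bracket,Clip,Cover,Rod} -> Seal = 4*4 = 16.
Iteration 4: no further components; recursion stops.
total values: 1, 1, 2, 2, 4, 6, 4, 2, 16; the maximum is 16.

16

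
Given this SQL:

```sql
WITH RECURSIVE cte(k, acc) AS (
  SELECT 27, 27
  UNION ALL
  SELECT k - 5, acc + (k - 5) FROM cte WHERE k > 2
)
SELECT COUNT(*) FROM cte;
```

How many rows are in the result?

Base: k=27, acc=27.
Iteration 1: 27 > 2 holds -> k = 27 - 5 = 22, acc = 27 + 22 = 49.
Iteration 2: 22 > 2 holds -> k = 22 - 5 = 17, acc = 49 + 17 = 66.
Iteration 3: 17 > 2 holds -> k = 17 - 5 = 12, acc = 66 + 12 = 78.
Iteration 4: 12 > 2 holds -> k = 12 - 5 = 7, acc = 78 + 7 = 85.
Iteration 5: 7 > 2 holds -> k = 7 - 5 = 2, acc = 85 + 2 = 87.
Iteration 6: 2 > 2 fails; recursion stops.
Total rows emitted: 6.

6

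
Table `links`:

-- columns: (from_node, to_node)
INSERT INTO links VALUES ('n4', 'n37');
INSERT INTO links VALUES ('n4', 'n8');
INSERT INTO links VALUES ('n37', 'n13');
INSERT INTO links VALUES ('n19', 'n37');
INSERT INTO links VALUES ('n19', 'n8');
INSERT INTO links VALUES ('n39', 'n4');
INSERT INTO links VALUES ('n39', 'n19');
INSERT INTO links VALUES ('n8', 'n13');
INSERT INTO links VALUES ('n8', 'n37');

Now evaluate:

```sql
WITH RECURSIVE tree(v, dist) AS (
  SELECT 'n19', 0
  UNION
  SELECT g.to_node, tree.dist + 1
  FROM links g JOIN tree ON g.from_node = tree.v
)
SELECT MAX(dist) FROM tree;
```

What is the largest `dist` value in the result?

3

Base: (n19, dist=0).
Iteration 1: edges from {n19} -> (n37, dist=1), (n8, dist=1).
Iteration 2: edges from {n37,n8} -> (n13, dist=2), (n37, dist=2). [UNION drops 1 duplicate row(s)]
Iteration 3: edges from {n13,n37} -> (n13, dist=3).
Iteration 4: no outgoing edges from {n13}; recursion stops.
dist values: 0, 1, 1, 2, 2, 3; the maximum is 3.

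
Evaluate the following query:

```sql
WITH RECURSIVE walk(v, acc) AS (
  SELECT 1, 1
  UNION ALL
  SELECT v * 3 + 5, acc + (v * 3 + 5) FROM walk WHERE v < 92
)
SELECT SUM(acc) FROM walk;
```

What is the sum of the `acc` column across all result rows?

178

Base: v=1, acc=1.
Iteration 1: 1 < 92 holds -> v = 1 * 3 + 5 = 8, acc = 1 + 8 = 9.
Iteration 2: 8 < 92 holds -> v = 8 * 3 + 5 = 29, acc = 9 + 29 = 38.
Iteration 3: 29 < 92 holds -> v = 29 * 3 + 5 = 92, acc = 38 + 92 = 130.
Iteration 4: 92 < 92 fails; recursion stops.
SUM(acc) = 1 + 9 + 38 + 130 = 178.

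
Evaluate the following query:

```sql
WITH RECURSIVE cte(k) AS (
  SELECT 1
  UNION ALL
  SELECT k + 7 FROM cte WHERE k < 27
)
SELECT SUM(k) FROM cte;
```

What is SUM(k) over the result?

75

Base: k=1.
Iteration 1: 1 < 27 holds -> k = 1 + 7 = 8.
Iteration 2: 8 < 27 holds -> k = 8 + 7 = 15.
Iteration 3: 15 < 27 holds -> k = 15 + 7 = 22.
Iteration 4: 22 < 27 holds -> k = 22 + 7 = 29.
Iteration 5: 29 < 27 fails; recursion stops.
SUM(k) = 1 + 8 + 15 + 22 + 29 = 75.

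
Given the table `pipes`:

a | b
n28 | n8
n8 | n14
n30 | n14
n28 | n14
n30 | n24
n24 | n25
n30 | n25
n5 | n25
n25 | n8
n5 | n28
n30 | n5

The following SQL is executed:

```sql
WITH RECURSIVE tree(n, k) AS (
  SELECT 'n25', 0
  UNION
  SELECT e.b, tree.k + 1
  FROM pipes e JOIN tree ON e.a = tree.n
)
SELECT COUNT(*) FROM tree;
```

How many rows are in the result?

3

Base: (n25, k=0).
Iteration 1: edges from {n25} -> (n8, k=1).
Iteration 2: edges from {n8} -> (n14, k=2).
Iteration 3: no outgoing edges from {n14}; recursion stops.
Total rows emitted: 3.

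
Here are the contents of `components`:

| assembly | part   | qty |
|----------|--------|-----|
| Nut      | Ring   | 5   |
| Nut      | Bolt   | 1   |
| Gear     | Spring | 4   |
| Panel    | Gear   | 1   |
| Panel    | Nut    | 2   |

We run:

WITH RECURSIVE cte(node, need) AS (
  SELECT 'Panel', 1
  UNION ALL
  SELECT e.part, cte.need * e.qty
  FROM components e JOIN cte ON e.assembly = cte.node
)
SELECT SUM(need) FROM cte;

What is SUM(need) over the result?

20

Base: (Panel, need=1).
Iteration 1: components of {Panel} -> Gear = 1*1 = 1, Nut = 1*2 = 2.
Iteration 2: components of {Gear,Nut} -> Bolt = 2*1 = 2, Ring = 2*5 = 10, Spring = 1*4 = 4.
Iteration 3: no further components; recursion stops.
SUM(need) = 1 + 2 + 1 + 2 + 10 + 4 = 20.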